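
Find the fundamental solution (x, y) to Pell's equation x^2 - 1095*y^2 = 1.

(x, y) = (364, 11)

First expand sqrt(1095) as a continued fraction. With x_i = (sqrt(1095) + m_i)/d_i and (m_0, d_0) = (0, 1): a_0 = floor(sqrt(1095)) = 33, since 33^2 = 1089 <= 1095 < 1156 = 34^2.
Iterate m_{i+1} = d_i*a_i - m_i, d_{i+1} = (1095 - m_{i+1}^2)/d_i, a_{i+1} = floor((a_0 + m_{i+1})/d_{i+1}):
  m_1 = 1*33 - 0 = 33, d_1 = (1095 - 33^2)/1 = 6/1 = 6, a_1 = floor((33 + 33)/6) = 11.
  m_2 = 6*11 - 33 = 33, d_2 = (1095 - 33^2)/6 = 6/6 = 1, a_2 = floor((33 + 33)/1) = 66.
  m_3 = 1*66 - 33 = 33, d_3 = (1095 - 33^2)/1 = 6/1 = 6: (m_3, d_3) = (m_1, d_1) = (33, 6), so from here the quotients repeat a_1, a_2; the period length is 2.
So sqrt(1095) = [33; (11, 66)] with period length k = 2.
k is even, so the fundamental solution of x^2 - 1095y^2 = 1 is (p_{k-1}, q_{k-1}) = (p_1, q_1); compute convergents through index 1.
Convergents (p_i = a_i*p_{i-1} + p_{i-2}, q_i = a_i*q_{i-1} + q_{i-2} with p_{-2}=0, p_{-1}=1, q_{-2}=1, q_{-1}=0):
  i=0: a_0=33, p_0 = 33*1 + 0 = 33, q_0 = 33*0 + 1 = 1.
  i=1: a_1=11, p_1 = 11*33 + 1 = 364, q_1 = 11*1 + 0 = 11.
Check: 364^2 - 1095*11^2 = 132496 - 132495 = 1, so (x, y) = (364, 11) solves the equation, and by the theorem it is the least positive solution.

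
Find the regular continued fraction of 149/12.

[12; 2, 2, 2]

Run the Euclidean algorithm on 149 and 12; the successive quotients are the partial quotients a_0, a_1, ... (each step inverts the fractional part left over by the previous one):
  149 = 12*12 + 5, so a_0 = 12.
  12 = 2*5 + 2, so a_1 = 2.
  5 = 2*2 + 1, so a_2 = 2.
  2 = 2*1 + 0, so a_3 = 2.
The remainder reaches 0 after 4 divisions, so the expansion has 4 partial quotients, read off in order.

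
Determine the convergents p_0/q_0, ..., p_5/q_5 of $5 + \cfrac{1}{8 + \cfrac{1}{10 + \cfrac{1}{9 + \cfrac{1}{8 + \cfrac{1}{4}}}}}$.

Using the convergent recurrence p_i = a_i*p_{i-1} + p_{i-2}, q_i = a_i*q_{i-1} + q_{i-2} with p_{-2}=0, p_{-1}=1, q_{-2}=1, q_{-1}=0:
  i=0: a_0=5, p_0 = 5*1 + 0 = 5, q_0 = 5*0 + 1 = 1.
  i=1: a_1=8, p_1 = 8*5 + 1 = 41, q_1 = 8*1 + 0 = 8.
  i=2: a_2=10, p_2 = 10*41 + 5 = 415, q_2 = 10*8 + 1 = 81.
  i=3: a_3=9, p_3 = 9*415 + 41 = 3776, q_3 = 9*81 + 8 = 737.
  i=4: a_4=8, p_4 = 8*3776 + 415 = 30623, q_4 = 8*737 + 81 = 5977.
  i=5: a_5=4, p_5 = 4*30623 + 3776 = 126268, q_5 = 4*5977 + 737 = 24645.

5/1, 41/8, 415/81, 3776/737, 30623/5977, 126268/24645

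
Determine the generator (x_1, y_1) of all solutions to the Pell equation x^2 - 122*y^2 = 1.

(x, y) = (243, 22)

First expand sqrt(122) as a continued fraction. With x_i = (sqrt(122) + m_i)/d_i and (m_0, d_0) = (0, 1): a_0 = floor(sqrt(122)) = 11, since 11^2 = 121 <= 122 < 144 = 12^2.
Iterate m_{i+1} = d_i*a_i - m_i, d_{i+1} = (122 - m_{i+1}^2)/d_i, a_{i+1} = floor((a_0 + m_{i+1})/d_{i+1}):
  m_1 = 1*11 - 0 = 11, d_1 = (122 - 11^2)/1 = 1/1 = 1, a_1 = floor((11 + 11)/1) = 22.
  m_2 = 1*22 - 11 = 11, d_2 = (122 - 11^2)/1 = 1/1 = 1: (m_2, d_2) = (m_1, d_1) = (11, 1), so from here the quotient a_1 repeats; the period length is 1.
So sqrt(122) = [11; (22)] with period length k = 1.
k is odd, so (p_{k-1}, q_{k-1}) only solves x^2 - 122y^2 = -1 and the fundamental solution of x^2 - 122y^2 = 1 is (p_{2k-1}, q_{2k-1}) = (p_1, q_1); compute convergents through index 1, running through the period twice.
Convergents (p_i = a_i*p_{i-1} + p_{i-2}, q_i = a_i*q_{i-1} + q_{i-2} with p_{-2}=0, p_{-1}=1, q_{-2}=1, q_{-1}=0):
  i=0: a_0=11, p_0 = 11*1 + 0 = 11, q_0 = 11*0 + 1 = 1.
  i=1: a_1=22, p_1 = 22*11 + 1 = 243, q_1 = 22*1 + 0 = 22.
Indeed p_0^2 - 122*q_0^2 = 121 - 122 = -1, not +1.
Check: 243^2 - 122*22^2 = 59049 - 59048 = 1, so (x, y) = (243, 22) solves the equation, and by the theorem it is the least positive solution.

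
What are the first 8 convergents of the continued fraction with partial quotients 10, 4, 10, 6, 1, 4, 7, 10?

10/1, 41/4, 420/41, 2561/250, 2981/291, 14485/1414, 104376/10189, 1058245/103304

Using the convergent recurrence p_i = a_i*p_{i-1} + p_{i-2}, q_i = a_i*q_{i-1} + q_{i-2} with p_{-2}=0, p_{-1}=1, q_{-2}=1, q_{-1}=0:
  i=0: a_0=10, p_0 = 10*1 + 0 = 10, q_0 = 10*0 + 1 = 1.
  i=1: a_1=4, p_1 = 4*10 + 1 = 41, q_1 = 4*1 + 0 = 4.
  i=2: a_2=10, p_2 = 10*41 + 10 = 420, q_2 = 10*4 + 1 = 41.
  i=3: a_3=6, p_3 = 6*420 + 41 = 2561, q_3 = 6*41 + 4 = 250.
  i=4: a_4=1, p_4 = 1*2561 + 420 = 2981, q_4 = 1*250 + 41 = 291.
  i=5: a_5=4, p_5 = 4*2981 + 2561 = 14485, q_5 = 4*291 + 250 = 1414.
  i=6: a_6=7, p_6 = 7*14485 + 2981 = 104376, q_6 = 7*1414 + 291 = 10189.
  i=7: a_7=10, p_7 = 10*104376 + 14485 = 1058245, q_7 = 10*10189 + 1414 = 103304.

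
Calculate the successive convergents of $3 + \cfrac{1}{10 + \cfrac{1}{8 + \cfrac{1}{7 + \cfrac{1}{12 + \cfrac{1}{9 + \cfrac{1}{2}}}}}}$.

3/1, 31/10, 251/81, 1788/577, 21707/7005, 197151/63622, 416009/134249

Using the convergent recurrence p_i = a_i*p_{i-1} + p_{i-2}, q_i = a_i*q_{i-1} + q_{i-2} with p_{-2}=0, p_{-1}=1, q_{-2}=1, q_{-1}=0:
  i=0: a_0=3, p_0 = 3*1 + 0 = 3, q_0 = 3*0 + 1 = 1.
  i=1: a_1=10, p_1 = 10*3 + 1 = 31, q_1 = 10*1 + 0 = 10.
  i=2: a_2=8, p_2 = 8*31 + 3 = 251, q_2 = 8*10 + 1 = 81.
  i=3: a_3=7, p_3 = 7*251 + 31 = 1788, q_3 = 7*81 + 10 = 577.
  i=4: a_4=12, p_4 = 12*1788 + 251 = 21707, q_4 = 12*577 + 81 = 7005.
  i=5: a_5=9, p_5 = 9*21707 + 1788 = 197151, q_5 = 9*7005 + 577 = 63622.
  i=6: a_6=2, p_6 = 2*197151 + 21707 = 416009, q_6 = 2*63622 + 7005 = 134249.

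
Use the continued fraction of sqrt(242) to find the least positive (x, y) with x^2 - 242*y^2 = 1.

(x, y) = (19601, 1260)

First expand sqrt(242) as a continued fraction. With x_i = (sqrt(242) + m_i)/d_i and (m_0, d_0) = (0, 1): a_0 = floor(sqrt(242)) = 15, since 15^2 = 225 <= 242 < 256 = 16^2.
Iterate m_{i+1} = d_i*a_i - m_i, d_{i+1} = (242 - m_{i+1}^2)/d_i, a_{i+1} = floor((a_0 + m_{i+1})/d_{i+1}):
  m_1 = 1*15 - 0 = 15, d_1 = (242 - 15^2)/1 = 17/1 = 17, a_1 = floor((15 + 15)/17) = 1.
  m_2 = 17*1 - 15 = 2, d_2 = (242 - 2^2)/17 = 238/17 = 14, a_2 = floor((15 + 2)/14) = 1.
  m_3 = 14*1 - 2 = 12, d_3 = (242 - 12^2)/14 = 98/14 = 7, a_3 = floor((15 + 12)/7) = 3.
  m_4 = 7*3 - 12 = 9, d_4 = (242 - 9^2)/7 = 161/7 = 23, a_4 = floor((15 + 9)/23) = 1.
  m_5 = 23*1 - 9 = 14, d_5 = (242 - 14^2)/23 = 46/23 = 2, a_5 = floor((15 + 14)/2) = 14.
  m_6 = 2*14 - 14 = 14, d_6 = (242 - 14^2)/2 = 46/2 = 23, a_6 = floor((15 + 14)/23) = 1.
  m_7 = 23*1 - 14 = 9, d_7 = (242 - 9^2)/23 = 161/23 = 7, a_7 = floor((15 + 9)/7) = 3.
  m_8 = 7*3 - 9 = 12, d_8 = (242 - 12^2)/7 = 98/7 = 14, a_8 = floor((15 + 12)/14) = 1.
  m_9 = 14*1 - 12 = 2, d_9 = (242 - 2^2)/14 = 238/14 = 17, a_9 = floor((15 + 2)/17) = 1.
  m_10 = 17*1 - 2 = 15, d_10 = (242 - 15^2)/17 = 17/17 = 1, a_10 = floor((15 + 15)/1) = 30.
  m_11 = 1*30 - 15 = 15, d_11 = (242 - 15^2)/1 = 17/1 = 17: (m_11, d_11) = (m_1, d_1) = (15, 17), so from here the quotients repeat a_1, ..., a_10; the period length is 10.
So sqrt(242) = [15; (1, 1, 3, 1, 14, 1, 3, 1, 1, 30)] with period length k = 10.
k is even, so the fundamental solution of x^2 - 242y^2 = 1 is (p_{k-1}, q_{k-1}) = (p_9, q_9); compute convergents through index 9.
Convergents (p_i = a_i*p_{i-1} + p_{i-2}, q_i = a_i*q_{i-1} + q_{i-2} with p_{-2}=0, p_{-1}=1, q_{-2}=1, q_{-1}=0):
  i=0: a_0=15, p_0 = 15*1 + 0 = 15, q_0 = 15*0 + 1 = 1.
  i=1: a_1=1, p_1 = 1*15 + 1 = 16, q_1 = 1*1 + 0 = 1.
  i=2: a_2=1, p_2 = 1*16 + 15 = 31, q_2 = 1*1 + 1 = 2.
  i=3: a_3=3, p_3 = 3*31 + 16 = 109, q_3 = 3*2 + 1 = 7.
  i=4: a_4=1, p_4 = 1*109 + 31 = 140, q_4 = 1*7 + 2 = 9.
  i=5: a_5=14, p_5 = 14*140 + 109 = 2069, q_5 = 14*9 + 7 = 133.
  i=6: a_6=1, p_6 = 1*2069 + 140 = 2209, q_6 = 1*133 + 9 = 142.
  i=7: a_7=3, p_7 = 3*2209 + 2069 = 8696, q_7 = 3*142 + 133 = 559.
  i=8: a_8=1, p_8 = 1*8696 + 2209 = 10905, q_8 = 1*559 + 142 = 701.
  i=9: a_9=1, p_9 = 1*10905 + 8696 = 19601, q_9 = 1*701 + 559 = 1260.
Check: 19601^2 - 242*1260^2 = 384199201 - 384199200 = 1, so (x, y) = (19601, 1260) solves the equation, and by the theorem it is the least positive solution.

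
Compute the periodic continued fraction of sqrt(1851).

[43; (43, 86)]

Write x_i = (sqrt(1851) + m_i)/d_i with (m_0, d_0) = (0, 1). a_0 = floor(sqrt(1851)) = 43, since 43^2 = 1849 <= 1851 < 1936 = 44^2.
Iterate m_{i+1} = d_i*a_i - m_i, d_{i+1} = (1851 - m_{i+1}^2)/d_i, a_{i+1} = floor((a_0 + m_{i+1})/d_{i+1}):
  m_1 = 1*43 - 0 = 43, d_1 = (1851 - 43^2)/1 = 2/1 = 2, a_1 = floor((43 + 43)/2) = 43.
  m_2 = 2*43 - 43 = 43, d_2 = (1851 - 43^2)/2 = 2/2 = 1, a_2 = floor((43 + 43)/1) = 86.
  m_3 = 1*86 - 43 = 43, d_3 = (1851 - 43^2)/1 = 2/1 = 2: (m_3, d_3) = (m_1, d_1) = (43, 2), so from here the quotients repeat a_1, a_2; the period length is 2.
Hence the expansion of sqrt(1851) is a_0 = 43 followed by the repeating block 43, 86 (period 2).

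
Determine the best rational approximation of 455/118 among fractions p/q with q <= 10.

Expand x = 455/118 as a continued fraction with the Euclidean algorithm:
  455 = 3*118 + 101, so a_0 = 3.
  118 = 1*101 + 17, so a_1 = 1.
  101 = 5*17 + 16, so a_2 = 5.
  17 = 1*16 + 1, so a_3 = 1.
  16 = 16*1 + 0, so a_4 = 16.
so x = [3; 1, 5, 1, 16].
Convergents (p_i = a_i*p_{i-1} + p_{i-2}, q_i = a_i*q_{i-1} + q_{i-2} with p_{-2}=0, p_{-1}=1, q_{-2}=1, q_{-1}=0), until the denominator exceeds 10:
  i=0: a_0=3, p_0 = 3*1 + 0 = 3, q_0 = 3*0 + 1 = 1.
  i=1: a_1=1, p_1 = 1*3 + 1 = 4, q_1 = 1*1 + 0 = 1.
  i=2: a_2=5, p_2 = 5*4 + 3 = 23, q_2 = 5*1 + 1 = 6.
  i=3: a_3=1, p_3 = 1*23 + 4 = 27, q_3 = 1*6 + 1 = 7.
  i=4: a_4=16, p_4 = 16*27 + 23 = 455, q_4 = 16*7 + 6 = 118.
q_4 = 118 > 10, so the last convergent with denominator <= 10 is p_3/q_3 = 27/7.
The closest fraction with denominator <= 10 is either p_3/q_3 or the intermediate fraction (k*p_3 + p_2)/(k*q_3 + q_2) with the largest k >= 1 whose denominator stays <= 10; these approach x as k grows, and every other convergent or intermediate fraction in range is farther away.
Largest k: floor((10 - q_2)/q_3) = floor((10 - 6)/7) = 0.
Since k = 0, no intermediate fraction beyond p_3/q_3 has denominator <= 10, so the convergent 27/7 is the closest (its error is |455*7 - 27*118|/(118*7) = 1/826).

27/7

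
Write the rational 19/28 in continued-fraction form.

Run the Euclidean algorithm on 19 and 28; the successive quotients are the partial quotients a_0, a_1, ... (each step inverts the fractional part left over by the previous one):
  19 = 0*28 + 19, so a_0 = 0.
  28 = 1*19 + 9, so a_1 = 1.
  19 = 2*9 + 1, so a_2 = 2.
  9 = 9*1 + 0, so a_3 = 9.
The remainder reaches 0 after 4 divisions, so the expansion has 4 partial quotients, read off in order.

[0; 1, 2, 9]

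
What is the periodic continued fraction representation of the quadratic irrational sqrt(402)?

[20; (20, 40)]

Write x_i = (sqrt(402) + m_i)/d_i with (m_0, d_0) = (0, 1). a_0 = floor(sqrt(402)) = 20, since 20^2 = 400 <= 402 < 441 = 21^2.
Iterate m_{i+1} = d_i*a_i - m_i, d_{i+1} = (402 - m_{i+1}^2)/d_i, a_{i+1} = floor((a_0 + m_{i+1})/d_{i+1}):
  m_1 = 1*20 - 0 = 20, d_1 = (402 - 20^2)/1 = 2/1 = 2, a_1 = floor((20 + 20)/2) = 20.
  m_2 = 2*20 - 20 = 20, d_2 = (402 - 20^2)/2 = 2/2 = 1, a_2 = floor((20 + 20)/1) = 40.
  m_3 = 1*40 - 20 = 20, d_3 = (402 - 20^2)/1 = 2/1 = 2: (m_3, d_3) = (m_1, d_1) = (20, 2), so from here the quotients repeat a_1, a_2; the period length is 2.
Hence the expansion of sqrt(402) is a_0 = 20 followed by the repeating block 20, 40 (period 2).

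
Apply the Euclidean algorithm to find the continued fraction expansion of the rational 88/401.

Run the Euclidean algorithm on 88 and 401; the successive quotients are the partial quotients a_0, a_1, ... (each step inverts the fractional part left over by the previous one):
  88 = 0*401 + 88, so a_0 = 0.
  401 = 4*88 + 49, so a_1 = 4.
  88 = 1*49 + 39, so a_2 = 1.
  49 = 1*39 + 10, so a_3 = 1.
  39 = 3*10 + 9, so a_4 = 3.
  10 = 1*9 + 1, so a_5 = 1.
  9 = 9*1 + 0, so a_6 = 9.
The remainder reaches 0 after 7 divisions, so the expansion has 7 partial quotients, read off in order.

[0; 4, 1, 1, 3, 1, 9]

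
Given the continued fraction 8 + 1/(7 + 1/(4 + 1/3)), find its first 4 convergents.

Using the convergent recurrence p_i = a_i*p_{i-1} + p_{i-2}, q_i = a_i*q_{i-1} + q_{i-2} with p_{-2}=0, p_{-1}=1, q_{-2}=1, q_{-1}=0:
  i=0: a_0=8, p_0 = 8*1 + 0 = 8, q_0 = 8*0 + 1 = 1.
  i=1: a_1=7, p_1 = 7*8 + 1 = 57, q_1 = 7*1 + 0 = 7.
  i=2: a_2=4, p_2 = 4*57 + 8 = 236, q_2 = 4*7 + 1 = 29.
  i=3: a_3=3, p_3 = 3*236 + 57 = 765, q_3 = 3*29 + 7 = 94.

8/1, 57/7, 236/29, 765/94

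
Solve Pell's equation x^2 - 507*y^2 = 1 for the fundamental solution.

First expand sqrt(507) as a continued fraction. With x_i = (sqrt(507) + m_i)/d_i and (m_0, d_0) = (0, 1): a_0 = floor(sqrt(507)) = 22, since 22^2 = 484 <= 507 < 529 = 23^2.
Iterate m_{i+1} = d_i*a_i - m_i, d_{i+1} = (507 - m_{i+1}^2)/d_i, a_{i+1} = floor((a_0 + m_{i+1})/d_{i+1}):
  m_1 = 1*22 - 0 = 22, d_1 = (507 - 22^2)/1 = 23/1 = 23, a_1 = floor((22 + 22)/23) = 1.
  m_2 = 23*1 - 22 = 1, d_2 = (507 - 1^2)/23 = 506/23 = 22, a_2 = floor((22 + 1)/22) = 1.
  m_3 = 22*1 - 1 = 21, d_3 = (507 - 21^2)/22 = 66/22 = 3, a_3 = floor((22 + 21)/3) = 14.
  m_4 = 3*14 - 21 = 21, d_4 = (507 - 21^2)/3 = 66/3 = 22, a_4 = floor((22 + 21)/22) = 1.
  m_5 = 22*1 - 21 = 1, d_5 = (507 - 1^2)/22 = 506/22 = 23, a_5 = floor((22 + 1)/23) = 1.
  m_6 = 23*1 - 1 = 22, d_6 = (507 - 22^2)/23 = 23/23 = 1, a_6 = floor((22 + 22)/1) = 44.
  m_7 = 1*44 - 22 = 22, d_7 = (507 - 22^2)/1 = 23/1 = 23: (m_7, d_7) = (m_1, d_1) = (22, 23), so from here the quotients repeat a_1, ..., a_6; the period length is 6.
So sqrt(507) = [22; (1, 1, 14, 1, 1, 44)] with period length k = 6.
k is even, so the fundamental solution of x^2 - 507y^2 = 1 is (p_{k-1}, q_{k-1}) = (p_5, q_5); compute convergents through index 5.
Convergents (p_i = a_i*p_{i-1} + p_{i-2}, q_i = a_i*q_{i-1} + q_{i-2} with p_{-2}=0, p_{-1}=1, q_{-2}=1, q_{-1}=0):
  i=0: a_0=22, p_0 = 22*1 + 0 = 22, q_0 = 22*0 + 1 = 1.
  i=1: a_1=1, p_1 = 1*22 + 1 = 23, q_1 = 1*1 + 0 = 1.
  i=2: a_2=1, p_2 = 1*23 + 22 = 45, q_2 = 1*1 + 1 = 2.
  i=3: a_3=14, p_3 = 14*45 + 23 = 653, q_3 = 14*2 + 1 = 29.
  i=4: a_4=1, p_4 = 1*653 + 45 = 698, q_4 = 1*29 + 2 = 31.
  i=5: a_5=1, p_5 = 1*698 + 653 = 1351, q_5 = 1*31 + 29 = 60.
Check: 1351^2 - 507*60^2 = 1825201 - 1825200 = 1, so (x, y) = (1351, 60) solves the equation, and by the theorem it is the least positive solution.

(x, y) = (1351, 60)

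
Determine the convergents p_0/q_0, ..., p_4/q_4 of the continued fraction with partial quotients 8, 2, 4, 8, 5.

Using the convergent recurrence p_i = a_i*p_{i-1} + p_{i-2}, q_i = a_i*q_{i-1} + q_{i-2} with p_{-2}=0, p_{-1}=1, q_{-2}=1, q_{-1}=0:
  i=0: a_0=8, p_0 = 8*1 + 0 = 8, q_0 = 8*0 + 1 = 1.
  i=1: a_1=2, p_1 = 2*8 + 1 = 17, q_1 = 2*1 + 0 = 2.
  i=2: a_2=4, p_2 = 4*17 + 8 = 76, q_2 = 4*2 + 1 = 9.
  i=3: a_3=8, p_3 = 8*76 + 17 = 625, q_3 = 8*9 + 2 = 74.
  i=4: a_4=5, p_4 = 5*625 + 76 = 3201, q_4 = 5*74 + 9 = 379.

8/1, 17/2, 76/9, 625/74, 3201/379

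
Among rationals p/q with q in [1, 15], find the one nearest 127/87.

19/13

Expand x = 127/87 as a continued fraction with the Euclidean algorithm:
  127 = 1*87 + 40, so a_0 = 1.
  87 = 2*40 + 7, so a_1 = 2.
  40 = 5*7 + 5, so a_2 = 5.
  7 = 1*5 + 2, so a_3 = 1.
  5 = 2*2 + 1, so a_4 = 2.
  2 = 2*1 + 0, so a_5 = 2.
so x = [1; 2, 5, 1, 2, 2].
Convergents (p_i = a_i*p_{i-1} + p_{i-2}, q_i = a_i*q_{i-1} + q_{i-2} with p_{-2}=0, p_{-1}=1, q_{-2}=1, q_{-1}=0), until the denominator exceeds 15:
  i=0: a_0=1, p_0 = 1*1 + 0 = 1, q_0 = 1*0 + 1 = 1.
  i=1: a_1=2, p_1 = 2*1 + 1 = 3, q_1 = 2*1 + 0 = 2.
  i=2: a_2=5, p_2 = 5*3 + 1 = 16, q_2 = 5*2 + 1 = 11.
  i=3: a_3=1, p_3 = 1*16 + 3 = 19, q_3 = 1*11 + 2 = 13.
  i=4: a_4=2, p_4 = 2*19 + 16 = 54, q_4 = 2*13 + 11 = 37.
q_4 = 37 > 15, so the last convergent with denominator <= 15 is p_3/q_3 = 19/13.
The closest fraction with denominator <= 15 is either p_3/q_3 or the intermediate fraction (k*p_3 + p_2)/(k*q_3 + q_2) with the largest k >= 1 whose denominator stays <= 15; these approach x as k grows, and every other convergent or intermediate fraction in range is farther away.
Largest k: floor((15 - q_2)/q_3) = floor((15 - 11)/13) = 0.
Since k = 0, no intermediate fraction beyond p_3/q_3 has denominator <= 15, so the convergent 19/13 is the closest (its error is |127*13 - 19*87|/(87*13) = 2/1131).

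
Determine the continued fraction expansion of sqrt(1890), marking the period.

Write x_i = (sqrt(1890) + m_i)/d_i with (m_0, d_0) = (0, 1). a_0 = floor(sqrt(1890)) = 43, since 43^2 = 1849 <= 1890 < 1936 = 44^2.
Iterate m_{i+1} = d_i*a_i - m_i, d_{i+1} = (1890 - m_{i+1}^2)/d_i, a_{i+1} = floor((a_0 + m_{i+1})/d_{i+1}):
  m_1 = 1*43 - 0 = 43, d_1 = (1890 - 43^2)/1 = 41/1 = 41, a_1 = floor((43 + 43)/41) = 2.
  m_2 = 41*2 - 43 = 39, d_2 = (1890 - 39^2)/41 = 369/41 = 9, a_2 = floor((43 + 39)/9) = 9.
  m_3 = 9*9 - 39 = 42, d_3 = (1890 - 42^2)/9 = 126/9 = 14, a_3 = floor((43 + 42)/14) = 6.
  m_4 = 14*6 - 42 = 42, d_4 = (1890 - 42^2)/14 = 126/14 = 9, a_4 = floor((43 + 42)/9) = 9.
  m_5 = 9*9 - 42 = 39, d_5 = (1890 - 39^2)/9 = 369/9 = 41, a_5 = floor((43 + 39)/41) = 2.
  m_6 = 41*2 - 39 = 43, d_6 = (1890 - 43^2)/41 = 41/41 = 1, a_6 = floor((43 + 43)/1) = 86.
  m_7 = 1*86 - 43 = 43, d_7 = (1890 - 43^2)/1 = 41/1 = 41: (m_7, d_7) = (m_1, d_1) = (43, 41), so from here the quotients repeat a_1, ..., a_6; the period length is 6.
Hence the expansion of sqrt(1890) is a_0 = 43 followed by the repeating block 2, 9, 6, 9, 2, 86 (period 6).

[43; (2, 9, 6, 9, 2, 86)]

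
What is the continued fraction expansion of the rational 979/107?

[9; 6, 1, 2, 5]

Run the Euclidean algorithm on 979 and 107; the successive quotients are the partial quotients a_0, a_1, ... (each step inverts the fractional part left over by the previous one):
  979 = 9*107 + 16, so a_0 = 9.
  107 = 6*16 + 11, so a_1 = 6.
  16 = 1*11 + 5, so a_2 = 1.
  11 = 2*5 + 1, so a_3 = 2.
  5 = 5*1 + 0, so a_4 = 5.
The remainder reaches 0 after 5 divisions, so the expansion has 5 partial quotients, read off in order.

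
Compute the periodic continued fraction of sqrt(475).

[21; (1, 3, 1, 6, 2, 6, 1, 3, 1, 42)]

Write x_i = (sqrt(475) + m_i)/d_i with (m_0, d_0) = (0, 1). a_0 = floor(sqrt(475)) = 21, since 21^2 = 441 <= 475 < 484 = 22^2.
Iterate m_{i+1} = d_i*a_i - m_i, d_{i+1} = (475 - m_{i+1}^2)/d_i, a_{i+1} = floor((a_0 + m_{i+1})/d_{i+1}):
  m_1 = 1*21 - 0 = 21, d_1 = (475 - 21^2)/1 = 34/1 = 34, a_1 = floor((21 + 21)/34) = 1.
  m_2 = 34*1 - 21 = 13, d_2 = (475 - 13^2)/34 = 306/34 = 9, a_2 = floor((21 + 13)/9) = 3.
  m_3 = 9*3 - 13 = 14, d_3 = (475 - 14^2)/9 = 279/9 = 31, a_3 = floor((21 + 14)/31) = 1.
  m_4 = 31*1 - 14 = 17, d_4 = (475 - 17^2)/31 = 186/31 = 6, a_4 = floor((21 + 17)/6) = 6.
  m_5 = 6*6 - 17 = 19, d_5 = (475 - 19^2)/6 = 114/6 = 19, a_5 = floor((21 + 19)/19) = 2.
  m_6 = 19*2 - 19 = 19, d_6 = (475 - 19^2)/19 = 114/19 = 6, a_6 = floor((21 + 19)/6) = 6.
  m_7 = 6*6 - 19 = 17, d_7 = (475 - 17^2)/6 = 186/6 = 31, a_7 = floor((21 + 17)/31) = 1.
  m_8 = 31*1 - 17 = 14, d_8 = (475 - 14^2)/31 = 279/31 = 9, a_8 = floor((21 + 14)/9) = 3.
  m_9 = 9*3 - 14 = 13, d_9 = (475 - 13^2)/9 = 306/9 = 34, a_9 = floor((21 + 13)/34) = 1.
  m_10 = 34*1 - 13 = 21, d_10 = (475 - 21^2)/34 = 34/34 = 1, a_10 = floor((21 + 21)/1) = 42.
  m_11 = 1*42 - 21 = 21, d_11 = (475 - 21^2)/1 = 34/1 = 34: (m_11, d_11) = (m_1, d_1) = (21, 34), so from here the quotients repeat a_1, ..., a_10; the period length is 10.
Hence the expansion of sqrt(475) is a_0 = 21 followed by the repeating block 1, 3, 1, 6, 2, 6, 1, 3, 1, 42 (period 10).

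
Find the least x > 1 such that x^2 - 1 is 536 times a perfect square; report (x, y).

First expand sqrt(536) as a continued fraction. With x_i = (sqrt(536) + m_i)/d_i and (m_0, d_0) = (0, 1): a_0 = floor(sqrt(536)) = 23, since 23^2 = 529 <= 536 < 576 = 24^2.
Iterate m_{i+1} = d_i*a_i - m_i, d_{i+1} = (536 - m_{i+1}^2)/d_i, a_{i+1} = floor((a_0 + m_{i+1})/d_{i+1}):
  m_1 = 1*23 - 0 = 23, d_1 = (536 - 23^2)/1 = 7/1 = 7, a_1 = floor((23 + 23)/7) = 6.
  m_2 = 7*6 - 23 = 19, d_2 = (536 - 19^2)/7 = 175/7 = 25, a_2 = floor((23 + 19)/25) = 1.
  m_3 = 25*1 - 19 = 6, d_3 = (536 - 6^2)/25 = 500/25 = 20, a_3 = floor((23 + 6)/20) = 1.
  m_4 = 20*1 - 6 = 14, d_4 = (536 - 14^2)/20 = 340/20 = 17, a_4 = floor((23 + 14)/17) = 2.
  m_5 = 17*2 - 14 = 20, d_5 = (536 - 20^2)/17 = 136/17 = 8, a_5 = floor((23 + 20)/8) = 5.
  m_6 = 8*5 - 20 = 20, d_6 = (536 - 20^2)/8 = 136/8 = 17, a_6 = floor((23 + 20)/17) = 2.
  m_7 = 17*2 - 20 = 14, d_7 = (536 - 14^2)/17 = 340/17 = 20, a_7 = floor((23 + 14)/20) = 1.
  m_8 = 20*1 - 14 = 6, d_8 = (536 - 6^2)/20 = 500/20 = 25, a_8 = floor((23 + 6)/25) = 1.
  m_9 = 25*1 - 6 = 19, d_9 = (536 - 19^2)/25 = 175/25 = 7, a_9 = floor((23 + 19)/7) = 6.
  m_10 = 7*6 - 19 = 23, d_10 = (536 - 23^2)/7 = 7/7 = 1, a_10 = floor((23 + 23)/1) = 46.
  m_11 = 1*46 - 23 = 23, d_11 = (536 - 23^2)/1 = 7/1 = 7: (m_11, d_11) = (m_1, d_1) = (23, 7), so from here the quotients repeat a_1, ..., a_10; the period length is 10.
So sqrt(536) = [23; (6, 1, 1, 2, 5, 2, 1, 1, 6, 46)] with period length k = 10.
k is even, so the fundamental solution of x^2 - 536y^2 = 1 is (p_{k-1}, q_{k-1}) = (p_9, q_9); compute convergents through index 9.
Convergents (p_i = a_i*p_{i-1} + p_{i-2}, q_i = a_i*q_{i-1} + q_{i-2} with p_{-2}=0, p_{-1}=1, q_{-2}=1, q_{-1}=0):
  i=0: a_0=23, p_0 = 23*1 + 0 = 23, q_0 = 23*0 + 1 = 1.
  i=1: a_1=6, p_1 = 6*23 + 1 = 139, q_1 = 6*1 + 0 = 6.
  i=2: a_2=1, p_2 = 1*139 + 23 = 162, q_2 = 1*6 + 1 = 7.
  i=3: a_3=1, p_3 = 1*162 + 139 = 301, q_3 = 1*7 + 6 = 13.
  i=4: a_4=2, p_4 = 2*301 + 162 = 764, q_4 = 2*13 + 7 = 33.
  i=5: a_5=5, p_5 = 5*764 + 301 = 4121, q_5 = 5*33 + 13 = 178.
  i=6: a_6=2, p_6 = 2*4121 + 764 = 9006, q_6 = 2*178 + 33 = 389.
  i=7: a_7=1, p_7 = 1*9006 + 4121 = 13127, q_7 = 1*389 + 178 = 567.
  i=8: a_8=1, p_8 = 1*13127 + 9006 = 22133, q_8 = 1*567 + 389 = 956.
  i=9: a_9=6, p_9 = 6*22133 + 13127 = 145925, q_9 = 6*956 + 567 = 6303.
Check: 145925^2 - 536*6303^2 = 21294105625 - 21294105624 = 1, so (x, y) = (145925, 6303) solves the equation, and by the theorem it is the least positive solution.

(x, y) = (145925, 6303)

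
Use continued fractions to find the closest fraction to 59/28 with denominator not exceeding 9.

19/9

Expand x = 59/28 as a continued fraction with the Euclidean algorithm:
  59 = 2*28 + 3, so a_0 = 2.
  28 = 9*3 + 1, so a_1 = 9.
  3 = 3*1 + 0, so a_2 = 3.
so x = [2; 9, 3].
Convergents (p_i = a_i*p_{i-1} + p_{i-2}, q_i = a_i*q_{i-1} + q_{i-2} with p_{-2}=0, p_{-1}=1, q_{-2}=1, q_{-1}=0), until the denominator exceeds 9:
  i=0: a_0=2, p_0 = 2*1 + 0 = 2, q_0 = 2*0 + 1 = 1.
  i=1: a_1=9, p_1 = 9*2 + 1 = 19, q_1 = 9*1 + 0 = 9.
  i=2: a_2=3, p_2 = 3*19 + 2 = 59, q_2 = 3*9 + 1 = 28.
q_2 = 28 > 9, so the last convergent with denominator <= 9 is p_1/q_1 = 19/9.
The closest fraction with denominator <= 9 is either p_1/q_1 or the intermediate fraction (k*p_1 + p_0)/(k*q_1 + q_0) with the largest k >= 1 whose denominator stays <= 9; these approach x as k grows, and every other convergent or intermediate fraction in range is farther away.
Largest k: floor((9 - q_0)/q_1) = floor((9 - 1)/9) = 0.
Since k = 0, no intermediate fraction beyond p_1/q_1 has denominator <= 9, so the convergent 19/9 is the closest (its error is |59*9 - 19*28|/(28*9) = 1/252).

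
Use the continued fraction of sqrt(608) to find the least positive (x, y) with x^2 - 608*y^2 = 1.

First expand sqrt(608) as a continued fraction. With x_i = (sqrt(608) + m_i)/d_i and (m_0, d_0) = (0, 1): a_0 = floor(sqrt(608)) = 24, since 24^2 = 576 <= 608 < 625 = 25^2.
Iterate m_{i+1} = d_i*a_i - m_i, d_{i+1} = (608 - m_{i+1}^2)/d_i, a_{i+1} = floor((a_0 + m_{i+1})/d_{i+1}):
  m_1 = 1*24 - 0 = 24, d_1 = (608 - 24^2)/1 = 32/1 = 32, a_1 = floor((24 + 24)/32) = 1.
  m_2 = 32*1 - 24 = 8, d_2 = (608 - 8^2)/32 = 544/32 = 17, a_2 = floor((24 + 8)/17) = 1.
  m_3 = 17*1 - 8 = 9, d_3 = (608 - 9^2)/17 = 527/17 = 31, a_3 = floor((24 + 9)/31) = 1.
  m_4 = 31*1 - 9 = 22, d_4 = (608 - 22^2)/31 = 124/31 = 4, a_4 = floor((24 + 22)/4) = 11.
  m_5 = 4*11 - 22 = 22, d_5 = (608 - 22^2)/4 = 124/4 = 31, a_5 = floor((24 + 22)/31) = 1.
  m_6 = 31*1 - 22 = 9, d_6 = (608 - 9^2)/31 = 527/31 = 17, a_6 = floor((24 + 9)/17) = 1.
  m_7 = 17*1 - 9 = 8, d_7 = (608 - 8^2)/17 = 544/17 = 32, a_7 = floor((24 + 8)/32) = 1.
  m_8 = 32*1 - 8 = 24, d_8 = (608 - 24^2)/32 = 32/32 = 1, a_8 = floor((24 + 24)/1) = 48.
  m_9 = 1*48 - 24 = 24, d_9 = (608 - 24^2)/1 = 32/1 = 32: (m_9, d_9) = (m_1, d_1) = (24, 32), so from here the quotients repeat a_1, ..., a_8; the period length is 8.
So sqrt(608) = [24; (1, 1, 1, 11, 1, 1, 1, 48)] with period length k = 8.
k is even, so the fundamental solution of x^2 - 608y^2 = 1 is (p_{k-1}, q_{k-1}) = (p_7, q_7); compute convergents through index 7.
Convergents (p_i = a_i*p_{i-1} + p_{i-2}, q_i = a_i*q_{i-1} + q_{i-2} with p_{-2}=0, p_{-1}=1, q_{-2}=1, q_{-1}=0):
  i=0: a_0=24, p_0 = 24*1 + 0 = 24, q_0 = 24*0 + 1 = 1.
  i=1: a_1=1, p_1 = 1*24 + 1 = 25, q_1 = 1*1 + 0 = 1.
  i=2: a_2=1, p_2 = 1*25 + 24 = 49, q_2 = 1*1 + 1 = 2.
  i=3: a_3=1, p_3 = 1*49 + 25 = 74, q_3 = 1*2 + 1 = 3.
  i=4: a_4=11, p_4 = 11*74 + 49 = 863, q_4 = 11*3 + 2 = 35.
  i=5: a_5=1, p_5 = 1*863 + 74 = 937, q_5 = 1*35 + 3 = 38.
  i=6: a_6=1, p_6 = 1*937 + 863 = 1800, q_6 = 1*38 + 35 = 73.
  i=7: a_7=1, p_7 = 1*1800 + 937 = 2737, q_7 = 1*73 + 38 = 111.
Check: 2737^2 - 608*111^2 = 7491169 - 7491168 = 1, so (x, y) = (2737, 111) solves the equation, and by the theorem it is the least positive solution.

(x, y) = (2737, 111)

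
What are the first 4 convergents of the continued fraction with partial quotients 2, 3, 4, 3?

Using the convergent recurrence p_i = a_i*p_{i-1} + p_{i-2}, q_i = a_i*q_{i-1} + q_{i-2} with p_{-2}=0, p_{-1}=1, q_{-2}=1, q_{-1}=0:
  i=0: a_0=2, p_0 = 2*1 + 0 = 2, q_0 = 2*0 + 1 = 1.
  i=1: a_1=3, p_1 = 3*2 + 1 = 7, q_1 = 3*1 + 0 = 3.
  i=2: a_2=4, p_2 = 4*7 + 2 = 30, q_2 = 4*3 + 1 = 13.
  i=3: a_3=3, p_3 = 3*30 + 7 = 97, q_3 = 3*13 + 3 = 42.

2/1, 7/3, 30/13, 97/42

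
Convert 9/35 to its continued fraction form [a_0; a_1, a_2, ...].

[0; 3, 1, 8]

Run the Euclidean algorithm on 9 and 35; the successive quotients are the partial quotients a_0, a_1, ... (each step inverts the fractional part left over by the previous one):
  9 = 0*35 + 9, so a_0 = 0.
  35 = 3*9 + 8, so a_1 = 3.
  9 = 1*8 + 1, so a_2 = 1.
  8 = 8*1 + 0, so a_3 = 8.
The remainder reaches 0 after 4 divisions, so the expansion has 4 partial quotients, read off in order.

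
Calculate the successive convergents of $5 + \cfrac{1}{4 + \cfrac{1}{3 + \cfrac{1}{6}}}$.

Using the convergent recurrence p_i = a_i*p_{i-1} + p_{i-2}, q_i = a_i*q_{i-1} + q_{i-2} with p_{-2}=0, p_{-1}=1, q_{-2}=1, q_{-1}=0:
  i=0: a_0=5, p_0 = 5*1 + 0 = 5, q_0 = 5*0 + 1 = 1.
  i=1: a_1=4, p_1 = 4*5 + 1 = 21, q_1 = 4*1 + 0 = 4.
  i=2: a_2=3, p_2 = 3*21 + 5 = 68, q_2 = 3*4 + 1 = 13.
  i=3: a_3=6, p_3 = 6*68 + 21 = 429, q_3 = 6*13 + 4 = 82.

5/1, 21/4, 68/13, 429/82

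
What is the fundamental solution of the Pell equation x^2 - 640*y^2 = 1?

First expand sqrt(640) as a continued fraction. With x_i = (sqrt(640) + m_i)/d_i and (m_0, d_0) = (0, 1): a_0 = floor(sqrt(640)) = 25, since 25^2 = 625 <= 640 < 676 = 26^2.
Iterate m_{i+1} = d_i*a_i - m_i, d_{i+1} = (640 - m_{i+1}^2)/d_i, a_{i+1} = floor((a_0 + m_{i+1})/d_{i+1}):
  m_1 = 1*25 - 0 = 25, d_1 = (640 - 25^2)/1 = 15/1 = 15, a_1 = floor((25 + 25)/15) = 3.
  m_2 = 15*3 - 25 = 20, d_2 = (640 - 20^2)/15 = 240/15 = 16, a_2 = floor((25 + 20)/16) = 2.
  m_3 = 16*2 - 20 = 12, d_3 = (640 - 12^2)/16 = 496/16 = 31, a_3 = floor((25 + 12)/31) = 1.
  m_4 = 31*1 - 12 = 19, d_4 = (640 - 19^2)/31 = 279/31 = 9, a_4 = floor((25 + 19)/9) = 4.
  m_5 = 9*4 - 19 = 17, d_5 = (640 - 17^2)/9 = 351/9 = 39, a_5 = floor((25 + 17)/39) = 1.
  m_6 = 39*1 - 17 = 22, d_6 = (640 - 22^2)/39 = 156/39 = 4, a_6 = floor((25 + 22)/4) = 11.
  m_7 = 4*11 - 22 = 22, d_7 = (640 - 22^2)/4 = 156/4 = 39, a_7 = floor((25 + 22)/39) = 1.
  m_8 = 39*1 - 22 = 17, d_8 = (640 - 17^2)/39 = 351/39 = 9, a_8 = floor((25 + 17)/9) = 4.
  m_9 = 9*4 - 17 = 19, d_9 = (640 - 19^2)/9 = 279/9 = 31, a_9 = floor((25 + 19)/31) = 1.
  m_10 = 31*1 - 19 = 12, d_10 = (640 - 12^2)/31 = 496/31 = 16, a_10 = floor((25 + 12)/16) = 2.
  m_11 = 16*2 - 12 = 20, d_11 = (640 - 20^2)/16 = 240/16 = 15, a_11 = floor((25 + 20)/15) = 3.
  m_12 = 15*3 - 20 = 25, d_12 = (640 - 25^2)/15 = 15/15 = 1, a_12 = floor((25 + 25)/1) = 50.
  m_13 = 1*50 - 25 = 25, d_13 = (640 - 25^2)/1 = 15/1 = 15: (m_13, d_13) = (m_1, d_1) = (25, 15), so from here the quotients repeat a_1, ..., a_12; the period length is 12.
So sqrt(640) = [25; (3, 2, 1, 4, 1, 11, 1, 4, 1, 2, 3, 50)] with period length k = 12.
k is even, so the fundamental solution of x^2 - 640y^2 = 1 is (p_{k-1}, q_{k-1}) = (p_11, q_11); compute convergents through index 11.
Convergents (p_i = a_i*p_{i-1} + p_{i-2}, q_i = a_i*q_{i-1} + q_{i-2} with p_{-2}=0, p_{-1}=1, q_{-2}=1, q_{-1}=0):
  i=0: a_0=25, p_0 = 25*1 + 0 = 25, q_0 = 25*0 + 1 = 1.
  i=1: a_1=3, p_1 = 3*25 + 1 = 76, q_1 = 3*1 + 0 = 3.
  i=2: a_2=2, p_2 = 2*76 + 25 = 177, q_2 = 2*3 + 1 = 7.
  i=3: a_3=1, p_3 = 1*177 + 76 = 253, q_3 = 1*7 + 3 = 10.
  i=4: a_4=4, p_4 = 4*253 + 177 = 1189, q_4 = 4*10 + 7 = 47.
  i=5: a_5=1, p_5 = 1*1189 + 253 = 1442, q_5 = 1*47 + 10 = 57.
  i=6: a_6=11, p_6 = 11*1442 + 1189 = 17051, q_6 = 11*57 + 47 = 674.
  i=7: a_7=1, p_7 = 1*17051 + 1442 = 18493, q_7 = 1*674 + 57 = 731.
  i=8: a_8=4, p_8 = 4*18493 + 17051 = 91023, q_8 = 4*731 + 674 = 3598.
  i=9: a_9=1, p_9 = 1*91023 + 18493 = 109516, q_9 = 1*3598 + 731 = 4329.
  i=10: a_10=2, p_10 = 2*109516 + 91023 = 310055, q_10 = 2*4329 + 3598 = 12256.
  i=11: a_11=3, p_11 = 3*310055 + 109516 = 1039681, q_11 = 3*12256 + 4329 = 41097.
Check: 1039681^2 - 640*41097^2 = 1080936581761 - 1080936581760 = 1, so (x, y) = (1039681, 41097) solves the equation, and by the theorem it is the least positive solution.

(x, y) = (1039681, 41097)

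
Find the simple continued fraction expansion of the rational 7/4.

[1; 1, 3]

Run the Euclidean algorithm on 7 and 4; the successive quotients are the partial quotients a_0, a_1, ... (each step inverts the fractional part left over by the previous one):
  7 = 1*4 + 3, so a_0 = 1.
  4 = 1*3 + 1, so a_1 = 1.
  3 = 3*1 + 0, so a_2 = 3.
The remainder reaches 0 after 3 divisions, so the expansion has 3 partial quotients, read off in order.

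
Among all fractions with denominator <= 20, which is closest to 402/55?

Expand x = 402/55 as a continued fraction with the Euclidean algorithm:
  402 = 7*55 + 17, so a_0 = 7.
  55 = 3*17 + 4, so a_1 = 3.
  17 = 4*4 + 1, so a_2 = 4.
  4 = 4*1 + 0, so a_3 = 4.
so x = [7; 3, 4, 4].
Convergents (p_i = a_i*p_{i-1} + p_{i-2}, q_i = a_i*q_{i-1} + q_{i-2} with p_{-2}=0, p_{-1}=1, q_{-2}=1, q_{-1}=0), until the denominator exceeds 20:
  i=0: a_0=7, p_0 = 7*1 + 0 = 7, q_0 = 7*0 + 1 = 1.
  i=1: a_1=3, p_1 = 3*7 + 1 = 22, q_1 = 3*1 + 0 = 3.
  i=2: a_2=4, p_2 = 4*22 + 7 = 95, q_2 = 4*3 + 1 = 13.
  i=3: a_3=4, p_3 = 4*95 + 22 = 402, q_3 = 4*13 + 3 = 55.
q_3 = 55 > 20, so the last convergent with denominator <= 20 is p_2/q_2 = 95/13.
The closest fraction with denominator <= 20 is either p_2/q_2 or the intermediate fraction (k*p_2 + p_1)/(k*q_2 + q_1) with the largest k >= 1 whose denominator stays <= 20; these approach x as k grows, and every other convergent or intermediate fraction in range is farther away.
Largest k: floor((20 - q_1)/q_2) = floor((20 - 3)/13) = 1.
That gives (1*95 + 22)/(1*13 + 3) = 117/16.
Compare the errors: |x - 95/13| = |402*13 - 95*55|/(55*13) = 1/715, and |x - 117/16| = |402*16 - 117*55|/(55*16) = 3/880.
Cross-multiplying, 1*880 = 880 < 2145 = 3*715, so 1/715 is smaller: the convergent 95/13 is closer to x than 117/16.

95/13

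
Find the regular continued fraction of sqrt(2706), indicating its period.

[52; (52, 104)]

Write x_i = (sqrt(2706) + m_i)/d_i with (m_0, d_0) = (0, 1). a_0 = floor(sqrt(2706)) = 52, since 52^2 = 2704 <= 2706 < 2809 = 53^2.
Iterate m_{i+1} = d_i*a_i - m_i, d_{i+1} = (2706 - m_{i+1}^2)/d_i, a_{i+1} = floor((a_0 + m_{i+1})/d_{i+1}):
  m_1 = 1*52 - 0 = 52, d_1 = (2706 - 52^2)/1 = 2/1 = 2, a_1 = floor((52 + 52)/2) = 52.
  m_2 = 2*52 - 52 = 52, d_2 = (2706 - 52^2)/2 = 2/2 = 1, a_2 = floor((52 + 52)/1) = 104.
  m_3 = 1*104 - 52 = 52, d_3 = (2706 - 52^2)/1 = 2/1 = 2: (m_3, d_3) = (m_1, d_1) = (52, 2), so from here the quotients repeat a_1, a_2; the period length is 2.
Hence the expansion of sqrt(2706) is a_0 = 52 followed by the repeating block 52, 104 (period 2).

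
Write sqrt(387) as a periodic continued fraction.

[19; (1, 2, 19, 2, 1, 38)]

Write x_i = (sqrt(387) + m_i)/d_i with (m_0, d_0) = (0, 1). a_0 = floor(sqrt(387)) = 19, since 19^2 = 361 <= 387 < 400 = 20^2.
Iterate m_{i+1} = d_i*a_i - m_i, d_{i+1} = (387 - m_{i+1}^2)/d_i, a_{i+1} = floor((a_0 + m_{i+1})/d_{i+1}):
  m_1 = 1*19 - 0 = 19, d_1 = (387 - 19^2)/1 = 26/1 = 26, a_1 = floor((19 + 19)/26) = 1.
  m_2 = 26*1 - 19 = 7, d_2 = (387 - 7^2)/26 = 338/26 = 13, a_2 = floor((19 + 7)/13) = 2.
  m_3 = 13*2 - 7 = 19, d_3 = (387 - 19^2)/13 = 26/13 = 2, a_3 = floor((19 + 19)/2) = 19.
  m_4 = 2*19 - 19 = 19, d_4 = (387 - 19^2)/2 = 26/2 = 13, a_4 = floor((19 + 19)/13) = 2.
  m_5 = 13*2 - 19 = 7, d_5 = (387 - 7^2)/13 = 338/13 = 26, a_5 = floor((19 + 7)/26) = 1.
  m_6 = 26*1 - 7 = 19, d_6 = (387 - 19^2)/26 = 26/26 = 1, a_6 = floor((19 + 19)/1) = 38.
  m_7 = 1*38 - 19 = 19, d_7 = (387 - 19^2)/1 = 26/1 = 26: (m_7, d_7) = (m_1, d_1) = (19, 26), so from here the quotients repeat a_1, ..., a_6; the period length is 6.
Hence the expansion of sqrt(387) is a_0 = 19 followed by the repeating block 1, 2, 19, 2, 1, 38 (period 6).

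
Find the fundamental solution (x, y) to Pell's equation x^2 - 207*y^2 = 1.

First expand sqrt(207) as a continued fraction. With x_i = (sqrt(207) + m_i)/d_i and (m_0, d_0) = (0, 1): a_0 = floor(sqrt(207)) = 14, since 14^2 = 196 <= 207 < 225 = 15^2.
Iterate m_{i+1} = d_i*a_i - m_i, d_{i+1} = (207 - m_{i+1}^2)/d_i, a_{i+1} = floor((a_0 + m_{i+1})/d_{i+1}):
  m_1 = 1*14 - 0 = 14, d_1 = (207 - 14^2)/1 = 11/1 = 11, a_1 = floor((14 + 14)/11) = 2.
  m_2 = 11*2 - 14 = 8, d_2 = (207 - 8^2)/11 = 143/11 = 13, a_2 = floor((14 + 8)/13) = 1.
  m_3 = 13*1 - 8 = 5, d_3 = (207 - 5^2)/13 = 182/13 = 14, a_3 = floor((14 + 5)/14) = 1.
  m_4 = 14*1 - 5 = 9, d_4 = (207 - 9^2)/14 = 126/14 = 9, a_4 = floor((14 + 9)/9) = 2.
  m_5 = 9*2 - 9 = 9, d_5 = (207 - 9^2)/9 = 126/9 = 14, a_5 = floor((14 + 9)/14) = 1.
  m_6 = 14*1 - 9 = 5, d_6 = (207 - 5^2)/14 = 182/14 = 13, a_6 = floor((14 + 5)/13) = 1.
  m_7 = 13*1 - 5 = 8, d_7 = (207 - 8^2)/13 = 143/13 = 11, a_7 = floor((14 + 8)/11) = 2.
  m_8 = 11*2 - 8 = 14, d_8 = (207 - 14^2)/11 = 11/11 = 1, a_8 = floor((14 + 14)/1) = 28.
  m_9 = 1*28 - 14 = 14, d_9 = (207 - 14^2)/1 = 11/1 = 11: (m_9, d_9) = (m_1, d_1) = (14, 11), so from here the quotients repeat a_1, ..., a_8; the period length is 8.
So sqrt(207) = [14; (2, 1, 1, 2, 1, 1, 2, 28)] with period length k = 8.
k is even, so the fundamental solution of x^2 - 207y^2 = 1 is (p_{k-1}, q_{k-1}) = (p_7, q_7); compute convergents through index 7.
Convergents (p_i = a_i*p_{i-1} + p_{i-2}, q_i = a_i*q_{i-1} + q_{i-2} with p_{-2}=0, p_{-1}=1, q_{-2}=1, q_{-1}=0):
  i=0: a_0=14, p_0 = 14*1 + 0 = 14, q_0 = 14*0 + 1 = 1.
  i=1: a_1=2, p_1 = 2*14 + 1 = 29, q_1 = 2*1 + 0 = 2.
  i=2: a_2=1, p_2 = 1*29 + 14 = 43, q_2 = 1*2 + 1 = 3.
  i=3: a_3=1, p_3 = 1*43 + 29 = 72, q_3 = 1*3 + 2 = 5.
  i=4: a_4=2, p_4 = 2*72 + 43 = 187, q_4 = 2*5 + 3 = 13.
  i=5: a_5=1, p_5 = 1*187 + 72 = 259, q_5 = 1*13 + 5 = 18.
  i=6: a_6=1, p_6 = 1*259 + 187 = 446, q_6 = 1*18 + 13 = 31.
  i=7: a_7=2, p_7 = 2*446 + 259 = 1151, q_7 = 2*31 + 18 = 80.
Check: 1151^2 - 207*80^2 = 1324801 - 1324800 = 1, so (x, y) = (1151, 80) solves the equation, and by the theorem it is the least positive solution.

(x, y) = (1151, 80)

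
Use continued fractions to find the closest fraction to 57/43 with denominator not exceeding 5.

Expand x = 57/43 as a continued fraction with the Euclidean algorithm:
  57 = 1*43 + 14, so a_0 = 1.
  43 = 3*14 + 1, so a_1 = 3.
  14 = 14*1 + 0, so a_2 = 14.
so x = [1; 3, 14].
Convergents (p_i = a_i*p_{i-1} + p_{i-2}, q_i = a_i*q_{i-1} + q_{i-2} with p_{-2}=0, p_{-1}=1, q_{-2}=1, q_{-1}=0), until the denominator exceeds 5:
  i=0: a_0=1, p_0 = 1*1 + 0 = 1, q_0 = 1*0 + 1 = 1.
  i=1: a_1=3, p_1 = 3*1 + 1 = 4, q_1 = 3*1 + 0 = 3.
  i=2: a_2=14, p_2 = 14*4 + 1 = 57, q_2 = 14*3 + 1 = 43.
q_2 = 43 > 5, so the last convergent with denominator <= 5 is p_1/q_1 = 4/3.
The closest fraction with denominator <= 5 is either p_1/q_1 or the intermediate fraction (k*p_1 + p_0)/(k*q_1 + q_0) with the largest k >= 1 whose denominator stays <= 5; these approach x as k grows, and every other convergent or intermediate fraction in range is farther away.
Largest k: floor((5 - q_0)/q_1) = floor((5 - 1)/3) = 1.
That gives (1*4 + 1)/(1*3 + 1) = 5/4.
Compare the errors: |x - 4/3| = |57*3 - 4*43|/(43*3) = 1/129, and |x - 5/4| = |57*4 - 5*43|/(43*4) = 13/172.
Cross-multiplying, 1*172 = 172 < 1677 = 13*129, so 1/129 is smaller: the convergent 4/3 is closer to x than 5/4.

4/3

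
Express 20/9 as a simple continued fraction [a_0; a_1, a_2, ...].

[2; 4, 2]

Run the Euclidean algorithm on 20 and 9; the successive quotients are the partial quotients a_0, a_1, ... (each step inverts the fractional part left over by the previous one):
  20 = 2*9 + 2, so a_0 = 2.
  9 = 4*2 + 1, so a_1 = 4.
  2 = 2*1 + 0, so a_2 = 2.
The remainder reaches 0 after 3 divisions, so the expansion has 3 partial quotients, read off in order.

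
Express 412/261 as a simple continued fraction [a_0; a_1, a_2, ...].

Run the Euclidean algorithm on 412 and 261; the successive quotients are the partial quotients a_0, a_1, ... (each step inverts the fractional part left over by the previous one):
  412 = 1*261 + 151, so a_0 = 1.
  261 = 1*151 + 110, so a_1 = 1.
  151 = 1*110 + 41, so a_2 = 1.
  110 = 2*41 + 28, so a_3 = 2.
  41 = 1*28 + 13, so a_4 = 1.
  28 = 2*13 + 2, so a_5 = 2.
  13 = 6*2 + 1, so a_6 = 6.
  2 = 2*1 + 0, so a_7 = 2.
The remainder reaches 0 after 8 divisions, so the expansion has 8 partial quotients, read off in order.

[1; 1, 1, 2, 1, 2, 6, 2]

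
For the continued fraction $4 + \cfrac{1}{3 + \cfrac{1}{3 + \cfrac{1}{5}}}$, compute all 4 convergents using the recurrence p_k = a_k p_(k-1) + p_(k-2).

Using the convergent recurrence p_i = a_i*p_{i-1} + p_{i-2}, q_i = a_i*q_{i-1} + q_{i-2} with p_{-2}=0, p_{-1}=1, q_{-2}=1, q_{-1}=0:
  i=0: a_0=4, p_0 = 4*1 + 0 = 4, q_0 = 4*0 + 1 = 1.
  i=1: a_1=3, p_1 = 3*4 + 1 = 13, q_1 = 3*1 + 0 = 3.
  i=2: a_2=3, p_2 = 3*13 + 4 = 43, q_2 = 3*3 + 1 = 10.
  i=3: a_3=5, p_3 = 5*43 + 13 = 228, q_3 = 5*10 + 3 = 53.

4/1, 13/3, 43/10, 228/53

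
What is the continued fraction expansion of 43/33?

[1; 3, 3, 3]

Run the Euclidean algorithm on 43 and 33; the successive quotients are the partial quotients a_0, a_1, ... (each step inverts the fractional part left over by the previous one):
  43 = 1*33 + 10, so a_0 = 1.
  33 = 3*10 + 3, so a_1 = 3.
  10 = 3*3 + 1, so a_2 = 3.
  3 = 3*1 + 0, so a_3 = 3.
The remainder reaches 0 after 4 divisions, so the expansion has 4 partial quotients, read off in order.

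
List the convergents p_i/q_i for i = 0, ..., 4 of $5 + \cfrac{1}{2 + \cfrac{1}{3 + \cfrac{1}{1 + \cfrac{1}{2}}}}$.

Using the convergent recurrence p_i = a_i*p_{i-1} + p_{i-2}, q_i = a_i*q_{i-1} + q_{i-2} with p_{-2}=0, p_{-1}=1, q_{-2}=1, q_{-1}=0:
  i=0: a_0=5, p_0 = 5*1 + 0 = 5, q_0 = 5*0 + 1 = 1.
  i=1: a_1=2, p_1 = 2*5 + 1 = 11, q_1 = 2*1 + 0 = 2.
  i=2: a_2=3, p_2 = 3*11 + 5 = 38, q_2 = 3*2 + 1 = 7.
  i=3: a_3=1, p_3 = 1*38 + 11 = 49, q_3 = 1*7 + 2 = 9.
  i=4: a_4=2, p_4 = 2*49 + 38 = 136, q_4 = 2*9 + 7 = 25.

5/1, 11/2, 38/7, 49/9, 136/25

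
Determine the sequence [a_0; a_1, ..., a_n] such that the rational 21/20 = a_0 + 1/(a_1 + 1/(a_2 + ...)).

Run the Euclidean algorithm on 21 and 20; the successive quotients are the partial quotients a_0, a_1, ... (each step inverts the fractional part left over by the previous one):
  21 = 1*20 + 1, so a_0 = 1.
  20 = 20*1 + 0, so a_1 = 20.
The remainder reaches 0 after 2 divisions, so the expansion has 2 partial quotients, read off in order.

[1; 20]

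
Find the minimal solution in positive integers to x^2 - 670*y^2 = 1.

(x, y) = (5791211, 223734)

First expand sqrt(670) as a continued fraction. With x_i = (sqrt(670) + m_i)/d_i and (m_0, d_0) = (0, 1): a_0 = floor(sqrt(670)) = 25, since 25^2 = 625 <= 670 < 676 = 26^2.
Iterate m_{i+1} = d_i*a_i - m_i, d_{i+1} = (670 - m_{i+1}^2)/d_i, a_{i+1} = floor((a_0 + m_{i+1})/d_{i+1}):
  m_1 = 1*25 - 0 = 25, d_1 = (670 - 25^2)/1 = 45/1 = 45, a_1 = floor((25 + 25)/45) = 1.
  m_2 = 45*1 - 25 = 20, d_2 = (670 - 20^2)/45 = 270/45 = 6, a_2 = floor((25 + 20)/6) = 7.
  m_3 = 6*7 - 20 = 22, d_3 = (670 - 22^2)/6 = 186/6 = 31, a_3 = floor((25 + 22)/31) = 1.
  m_4 = 31*1 - 22 = 9, d_4 = (670 - 9^2)/31 = 589/31 = 19, a_4 = floor((25 + 9)/19) = 1.
  m_5 = 19*1 - 9 = 10, d_5 = (670 - 10^2)/19 = 570/19 = 30, a_5 = floor((25 + 10)/30) = 1.
  m_6 = 30*1 - 10 = 20, d_6 = (670 - 20^2)/30 = 270/30 = 9, a_6 = floor((25 + 20)/9) = 5.
  m_7 = 9*5 - 20 = 25, d_7 = (670 - 25^2)/9 = 45/9 = 5, a_7 = floor((25 + 25)/5) = 10.
  m_8 = 5*10 - 25 = 25, d_8 = (670 - 25^2)/5 = 45/5 = 9, a_8 = floor((25 + 25)/9) = 5.
  m_9 = 9*5 - 25 = 20, d_9 = (670 - 20^2)/9 = 270/9 = 30, a_9 = floor((25 + 20)/30) = 1.
  m_10 = 30*1 - 20 = 10, d_10 = (670 - 10^2)/30 = 570/30 = 19, a_10 = floor((25 + 10)/19) = 1.
  m_11 = 19*1 - 10 = 9, d_11 = (670 - 9^2)/19 = 589/19 = 31, a_11 = floor((25 + 9)/31) = 1.
  m_12 = 31*1 - 9 = 22, d_12 = (670 - 22^2)/31 = 186/31 = 6, a_12 = floor((25 + 22)/6) = 7.
  m_13 = 6*7 - 22 = 20, d_13 = (670 - 20^2)/6 = 270/6 = 45, a_13 = floor((25 + 20)/45) = 1.
  m_14 = 45*1 - 20 = 25, d_14 = (670 - 25^2)/45 = 45/45 = 1, a_14 = floor((25 + 25)/1) = 50.
  m_15 = 1*50 - 25 = 25, d_15 = (670 - 25^2)/1 = 45/1 = 45: (m_15, d_15) = (m_1, d_1) = (25, 45), so from here the quotients repeat a_1, ..., a_14; the period length is 14.
So sqrt(670) = [25; (1, 7, 1, 1, 1, 5, 10, 5, 1, 1, 1, 7, 1, 50)] with period length k = 14.
k is even, so the fundamental solution of x^2 - 670y^2 = 1 is (p_{k-1}, q_{k-1}) = (p_13, q_13); compute convergents through index 13.
Convergents (p_i = a_i*p_{i-1} + p_{i-2}, q_i = a_i*q_{i-1} + q_{i-2} with p_{-2}=0, p_{-1}=1, q_{-2}=1, q_{-1}=0):
  i=0: a_0=25, p_0 = 25*1 + 0 = 25, q_0 = 25*0 + 1 = 1.
  i=1: a_1=1, p_1 = 1*25 + 1 = 26, q_1 = 1*1 + 0 = 1.
  i=2: a_2=7, p_2 = 7*26 + 25 = 207, q_2 = 7*1 + 1 = 8.
  i=3: a_3=1, p_3 = 1*207 + 26 = 233, q_3 = 1*8 + 1 = 9.
  i=4: a_4=1, p_4 = 1*233 + 207 = 440, q_4 = 1*9 + 8 = 17.
  i=5: a_5=1, p_5 = 1*440 + 233 = 673, q_5 = 1*17 + 9 = 26.
  i=6: a_6=5, p_6 = 5*673 + 440 = 3805, q_6 = 5*26 + 17 = 147.
  i=7: a_7=10, p_7 = 10*3805 + 673 = 38723, q_7 = 10*147 + 26 = 1496.
  i=8: a_8=5, p_8 = 5*38723 + 3805 = 197420, q_8 = 5*1496 + 147 = 7627.
  i=9: a_9=1, p_9 = 1*197420 + 38723 = 236143, q_9 = 1*7627 + 1496 = 9123.
  i=10: a_10=1, p_10 = 1*236143 + 197420 = 433563, q_10 = 1*9123 + 7627 = 16750.
  i=11: a_11=1, p_11 = 1*433563 + 236143 = 669706, q_11 = 1*16750 + 9123 = 25873.
  i=12: a_12=7, p_12 = 7*669706 + 433563 = 5121505, q_12 = 7*25873 + 16750 = 197861.
  i=13: a_13=1, p_13 = 1*5121505 + 669706 = 5791211, q_13 = 1*197861 + 25873 = 223734.
Check: 5791211^2 - 670*223734^2 = 33538124846521 - 33538124846520 = 1, so (x, y) = (5791211, 223734) solves the equation, and by the theorem it is the least positive solution.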